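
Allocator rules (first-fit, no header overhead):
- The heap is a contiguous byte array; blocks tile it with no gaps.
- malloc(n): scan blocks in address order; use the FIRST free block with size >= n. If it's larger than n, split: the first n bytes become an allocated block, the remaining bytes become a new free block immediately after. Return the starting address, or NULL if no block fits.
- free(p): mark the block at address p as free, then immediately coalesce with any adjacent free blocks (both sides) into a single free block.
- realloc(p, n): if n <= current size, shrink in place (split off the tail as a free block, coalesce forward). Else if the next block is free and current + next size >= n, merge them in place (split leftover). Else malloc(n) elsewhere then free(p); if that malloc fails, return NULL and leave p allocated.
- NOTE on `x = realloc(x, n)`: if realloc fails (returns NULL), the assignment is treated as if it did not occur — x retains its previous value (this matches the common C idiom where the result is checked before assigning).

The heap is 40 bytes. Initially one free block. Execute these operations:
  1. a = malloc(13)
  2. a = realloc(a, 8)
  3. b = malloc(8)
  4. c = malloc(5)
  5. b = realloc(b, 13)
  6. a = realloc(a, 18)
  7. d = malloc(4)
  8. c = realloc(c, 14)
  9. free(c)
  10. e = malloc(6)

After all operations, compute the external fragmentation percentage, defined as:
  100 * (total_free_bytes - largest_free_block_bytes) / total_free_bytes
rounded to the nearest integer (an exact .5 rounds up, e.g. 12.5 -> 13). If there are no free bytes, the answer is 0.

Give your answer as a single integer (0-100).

Op 1: a = malloc(13) -> a = 0; heap: [0-12 ALLOC][13-39 FREE]
Op 2: a = realloc(a, 8) -> a = 0; heap: [0-7 ALLOC][8-39 FREE]
Op 3: b = malloc(8) -> b = 8; heap: [0-7 ALLOC][8-15 ALLOC][16-39 FREE]
Op 4: c = malloc(5) -> c = 16; heap: [0-7 ALLOC][8-15 ALLOC][16-20 ALLOC][21-39 FREE]
Op 5: b = realloc(b, 13) -> b = 21; heap: [0-7 ALLOC][8-15 FREE][16-20 ALLOC][21-33 ALLOC][34-39 FREE]
Op 6: a = realloc(a, 18) -> NULL (a unchanged); heap: [0-7 ALLOC][8-15 FREE][16-20 ALLOC][21-33 ALLOC][34-39 FREE]
Op 7: d = malloc(4) -> d = 8; heap: [0-7 ALLOC][8-11 ALLOC][12-15 FREE][16-20 ALLOC][21-33 ALLOC][34-39 FREE]
Op 8: c = realloc(c, 14) -> NULL (c unchanged); heap: [0-7 ALLOC][8-11 ALLOC][12-15 FREE][16-20 ALLOC][21-33 ALLOC][34-39 FREE]
Op 9: free(c) -> (freed c); heap: [0-7 ALLOC][8-11 ALLOC][12-20 FREE][21-33 ALLOC][34-39 FREE]
Op 10: e = malloc(6) -> e = 12; heap: [0-7 ALLOC][8-11 ALLOC][12-17 ALLOC][18-20 FREE][21-33 ALLOC][34-39 FREE]
Free blocks: [3 6] total_free=9 largest=6 -> 100*(9-6)/9 = 300/9 ≈ 33.333 -> rounds to 33

Answer: 33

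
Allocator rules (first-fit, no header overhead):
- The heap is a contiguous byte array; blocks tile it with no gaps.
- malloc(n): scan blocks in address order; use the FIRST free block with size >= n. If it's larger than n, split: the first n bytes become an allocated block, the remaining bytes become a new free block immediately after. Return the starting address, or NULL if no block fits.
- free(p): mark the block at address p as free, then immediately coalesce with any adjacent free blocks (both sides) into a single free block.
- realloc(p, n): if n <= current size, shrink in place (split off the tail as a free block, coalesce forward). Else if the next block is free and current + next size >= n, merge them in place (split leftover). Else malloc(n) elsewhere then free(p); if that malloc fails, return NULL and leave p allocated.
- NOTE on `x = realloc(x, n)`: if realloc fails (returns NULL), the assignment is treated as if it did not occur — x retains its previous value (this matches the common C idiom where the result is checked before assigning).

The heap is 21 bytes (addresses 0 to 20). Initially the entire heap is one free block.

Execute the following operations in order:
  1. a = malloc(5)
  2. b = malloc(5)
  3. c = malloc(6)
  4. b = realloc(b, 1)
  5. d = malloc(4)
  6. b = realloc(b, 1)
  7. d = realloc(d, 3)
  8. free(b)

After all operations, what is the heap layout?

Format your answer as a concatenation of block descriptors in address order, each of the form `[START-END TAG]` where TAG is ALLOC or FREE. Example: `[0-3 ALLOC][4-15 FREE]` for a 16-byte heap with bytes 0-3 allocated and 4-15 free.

Op 1: a = malloc(5) -> a = 0; heap: [0-4 ALLOC][5-20 FREE]
Op 2: b = malloc(5) -> b = 5; heap: [0-4 ALLOC][5-9 ALLOC][10-20 FREE]
Op 3: c = malloc(6) -> c = 10; heap: [0-4 ALLOC][5-9 ALLOC][10-15 ALLOC][16-20 FREE]
Op 4: b = realloc(b, 1) -> b = 5; heap: [0-4 ALLOC][5-5 ALLOC][6-9 FREE][10-15 ALLOC][16-20 FREE]
Op 5: d = malloc(4) -> d = 6; heap: [0-4 ALLOC][5-5 ALLOC][6-9 ALLOC][10-15 ALLOC][16-20 FREE]
Op 6: b = realloc(b, 1) -> b = 5; heap: [0-4 ALLOC][5-5 ALLOC][6-9 ALLOC][10-15 ALLOC][16-20 FREE]
Op 7: d = realloc(d, 3) -> d = 6; heap: [0-4 ALLOC][5-5 ALLOC][6-8 ALLOC][9-9 FREE][10-15 ALLOC][16-20 FREE]
Op 8: free(b) -> (freed b); heap: [0-4 ALLOC][5-5 FREE][6-8 ALLOC][9-9 FREE][10-15 ALLOC][16-20 FREE]

Answer: [0-4 ALLOC][5-5 FREE][6-8 ALLOC][9-9 FREE][10-15 ALLOC][16-20 FREE]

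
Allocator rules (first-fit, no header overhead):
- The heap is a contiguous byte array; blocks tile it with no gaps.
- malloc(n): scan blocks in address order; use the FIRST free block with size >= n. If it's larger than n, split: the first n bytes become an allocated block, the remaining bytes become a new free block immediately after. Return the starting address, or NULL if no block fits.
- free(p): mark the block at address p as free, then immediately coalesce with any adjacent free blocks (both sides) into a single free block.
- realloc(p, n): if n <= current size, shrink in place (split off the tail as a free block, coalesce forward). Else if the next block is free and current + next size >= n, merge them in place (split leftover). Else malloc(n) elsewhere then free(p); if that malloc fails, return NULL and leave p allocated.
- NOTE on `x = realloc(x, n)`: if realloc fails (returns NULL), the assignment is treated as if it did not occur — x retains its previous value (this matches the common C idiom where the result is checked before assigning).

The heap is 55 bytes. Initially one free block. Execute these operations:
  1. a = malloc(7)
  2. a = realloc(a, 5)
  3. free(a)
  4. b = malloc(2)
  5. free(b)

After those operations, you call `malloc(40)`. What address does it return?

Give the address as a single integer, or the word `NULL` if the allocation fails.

Answer: 0

Derivation:
Op 1: a = malloc(7) -> a = 0; heap: [0-6 ALLOC][7-54 FREE]
Op 2: a = realloc(a, 5) -> a = 0; heap: [0-4 ALLOC][5-54 FREE]
Op 3: free(a) -> (freed a); heap: [0-54 FREE]
Op 4: b = malloc(2) -> b = 0; heap: [0-1 ALLOC][2-54 FREE]
Op 5: free(b) -> (freed b); heap: [0-54 FREE]
malloc(40): first-fit scan over [0-54 FREE] -> 0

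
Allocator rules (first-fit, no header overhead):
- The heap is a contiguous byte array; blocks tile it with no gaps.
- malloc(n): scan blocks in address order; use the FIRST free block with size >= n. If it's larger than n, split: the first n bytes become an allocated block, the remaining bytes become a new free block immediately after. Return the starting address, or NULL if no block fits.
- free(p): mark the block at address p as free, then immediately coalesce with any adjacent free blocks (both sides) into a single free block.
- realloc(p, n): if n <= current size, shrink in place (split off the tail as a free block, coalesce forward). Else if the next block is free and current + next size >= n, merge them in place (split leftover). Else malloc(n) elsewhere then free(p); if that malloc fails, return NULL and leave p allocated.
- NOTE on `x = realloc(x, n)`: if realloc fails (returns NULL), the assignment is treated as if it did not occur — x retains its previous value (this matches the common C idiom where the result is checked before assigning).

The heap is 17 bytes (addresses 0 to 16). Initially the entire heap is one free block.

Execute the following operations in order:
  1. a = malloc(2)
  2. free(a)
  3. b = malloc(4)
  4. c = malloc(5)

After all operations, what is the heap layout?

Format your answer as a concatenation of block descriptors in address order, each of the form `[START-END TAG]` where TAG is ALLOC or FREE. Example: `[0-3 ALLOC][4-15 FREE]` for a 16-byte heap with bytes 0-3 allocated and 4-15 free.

Answer: [0-3 ALLOC][4-8 ALLOC][9-16 FREE]

Derivation:
Op 1: a = malloc(2) -> a = 0; heap: [0-1 ALLOC][2-16 FREE]
Op 2: free(a) -> (freed a); heap: [0-16 FREE]
Op 3: b = malloc(4) -> b = 0; heap: [0-3 ALLOC][4-16 FREE]
Op 4: c = malloc(5) -> c = 4; heap: [0-3 ALLOC][4-8 ALLOC][9-16 FREE]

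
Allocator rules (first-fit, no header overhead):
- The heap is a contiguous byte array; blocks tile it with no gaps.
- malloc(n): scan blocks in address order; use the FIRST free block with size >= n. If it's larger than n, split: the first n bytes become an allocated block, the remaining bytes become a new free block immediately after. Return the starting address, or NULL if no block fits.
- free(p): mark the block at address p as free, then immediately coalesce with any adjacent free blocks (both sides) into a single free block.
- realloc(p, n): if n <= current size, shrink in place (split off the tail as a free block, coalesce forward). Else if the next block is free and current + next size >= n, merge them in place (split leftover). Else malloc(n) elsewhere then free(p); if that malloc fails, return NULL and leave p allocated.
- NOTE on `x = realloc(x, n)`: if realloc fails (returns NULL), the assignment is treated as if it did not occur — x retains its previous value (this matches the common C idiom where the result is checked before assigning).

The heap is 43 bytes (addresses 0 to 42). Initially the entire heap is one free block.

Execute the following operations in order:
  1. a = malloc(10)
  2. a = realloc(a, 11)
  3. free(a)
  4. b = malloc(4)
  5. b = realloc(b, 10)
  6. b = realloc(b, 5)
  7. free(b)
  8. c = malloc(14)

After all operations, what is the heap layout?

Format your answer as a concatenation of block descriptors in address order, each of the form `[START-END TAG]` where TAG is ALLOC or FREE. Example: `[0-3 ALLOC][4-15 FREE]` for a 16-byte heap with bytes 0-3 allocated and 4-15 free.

Op 1: a = malloc(10) -> a = 0; heap: [0-9 ALLOC][10-42 FREE]
Op 2: a = realloc(a, 11) -> a = 0; heap: [0-10 ALLOC][11-42 FREE]
Op 3: free(a) -> (freed a); heap: [0-42 FREE]
Op 4: b = malloc(4) -> b = 0; heap: [0-3 ALLOC][4-42 FREE]
Op 5: b = realloc(b, 10) -> b = 0; heap: [0-9 ALLOC][10-42 FREE]
Op 6: b = realloc(b, 5) -> b = 0; heap: [0-4 ALLOC][5-42 FREE]
Op 7: free(b) -> (freed b); heap: [0-42 FREE]
Op 8: c = malloc(14) -> c = 0; heap: [0-13 ALLOC][14-42 FREE]

Answer: [0-13 ALLOC][14-42 FREE]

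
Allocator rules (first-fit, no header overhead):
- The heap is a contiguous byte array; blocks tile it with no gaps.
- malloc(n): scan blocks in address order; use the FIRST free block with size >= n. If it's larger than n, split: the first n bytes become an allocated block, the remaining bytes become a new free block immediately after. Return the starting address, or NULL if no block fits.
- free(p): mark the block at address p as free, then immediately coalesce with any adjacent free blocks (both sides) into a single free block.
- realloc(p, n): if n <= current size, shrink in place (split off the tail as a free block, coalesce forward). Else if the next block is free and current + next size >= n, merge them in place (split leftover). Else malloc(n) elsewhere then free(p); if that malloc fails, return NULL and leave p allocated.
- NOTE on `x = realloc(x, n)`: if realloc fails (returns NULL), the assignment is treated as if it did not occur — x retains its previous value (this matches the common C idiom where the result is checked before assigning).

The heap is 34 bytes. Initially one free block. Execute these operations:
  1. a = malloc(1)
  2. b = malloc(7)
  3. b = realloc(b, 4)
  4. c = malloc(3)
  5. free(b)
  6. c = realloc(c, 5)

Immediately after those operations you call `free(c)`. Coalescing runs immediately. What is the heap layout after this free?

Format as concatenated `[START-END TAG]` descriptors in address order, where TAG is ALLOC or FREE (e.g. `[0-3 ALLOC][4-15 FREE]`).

Answer: [0-0 ALLOC][1-33 FREE]

Derivation:
Op 1: a = malloc(1) -> a = 0; heap: [0-0 ALLOC][1-33 FREE]
Op 2: b = malloc(7) -> b = 1; heap: [0-0 ALLOC][1-7 ALLOC][8-33 FREE]
Op 3: b = realloc(b, 4) -> b = 1; heap: [0-0 ALLOC][1-4 ALLOC][5-33 FREE]
Op 4: c = malloc(3) -> c = 5; heap: [0-0 ALLOC][1-4 ALLOC][5-7 ALLOC][8-33 FREE]
Op 5: free(b) -> (freed b); heap: [0-0 ALLOC][1-4 FREE][5-7 ALLOC][8-33 FREE]
Op 6: c = realloc(c, 5) -> c = 5; heap: [0-0 ALLOC][1-4 FREE][5-9 ALLOC][10-33 FREE]
free(c): c = 5 -> block [5-9 ALLOC]; mark free, coalesce with adjacent free neighbors -> [0-0 ALLOC][1-33 FREE]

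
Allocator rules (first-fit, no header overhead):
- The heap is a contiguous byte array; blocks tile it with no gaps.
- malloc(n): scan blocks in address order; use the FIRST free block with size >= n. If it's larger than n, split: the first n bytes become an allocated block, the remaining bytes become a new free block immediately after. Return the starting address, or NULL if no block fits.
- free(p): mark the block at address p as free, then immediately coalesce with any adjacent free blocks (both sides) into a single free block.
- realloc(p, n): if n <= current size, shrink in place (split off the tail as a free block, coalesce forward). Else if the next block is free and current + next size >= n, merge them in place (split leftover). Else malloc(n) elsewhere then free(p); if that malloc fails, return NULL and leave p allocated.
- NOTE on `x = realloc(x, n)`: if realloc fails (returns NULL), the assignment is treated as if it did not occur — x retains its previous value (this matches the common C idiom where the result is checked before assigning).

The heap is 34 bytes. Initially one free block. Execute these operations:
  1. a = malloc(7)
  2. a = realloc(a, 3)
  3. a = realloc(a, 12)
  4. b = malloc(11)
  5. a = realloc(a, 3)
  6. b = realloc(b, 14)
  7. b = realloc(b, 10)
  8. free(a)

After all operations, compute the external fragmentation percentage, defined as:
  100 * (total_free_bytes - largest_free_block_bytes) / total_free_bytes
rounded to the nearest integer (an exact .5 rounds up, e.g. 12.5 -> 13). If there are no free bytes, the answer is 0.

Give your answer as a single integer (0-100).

Op 1: a = malloc(7) -> a = 0; heap: [0-6 ALLOC][7-33 FREE]
Op 2: a = realloc(a, 3) -> a = 0; heap: [0-2 ALLOC][3-33 FREE]
Op 3: a = realloc(a, 12) -> a = 0; heap: [0-11 ALLOC][12-33 FREE]
Op 4: b = malloc(11) -> b = 12; heap: [0-11 ALLOC][12-22 ALLOC][23-33 FREE]
Op 5: a = realloc(a, 3) -> a = 0; heap: [0-2 ALLOC][3-11 FREE][12-22 ALLOC][23-33 FREE]
Op 6: b = realloc(b, 14) -> b = 12; heap: [0-2 ALLOC][3-11 FREE][12-25 ALLOC][26-33 FREE]
Op 7: b = realloc(b, 10) -> b = 12; heap: [0-2 ALLOC][3-11 FREE][12-21 ALLOC][22-33 FREE]
Op 8: free(a) -> (freed a); heap: [0-11 FREE][12-21 ALLOC][22-33 FREE]
Free blocks: [12 12] total_free=24 largest=12 -> 100*(24-12)/24 = 1200/24 = 50

Answer: 50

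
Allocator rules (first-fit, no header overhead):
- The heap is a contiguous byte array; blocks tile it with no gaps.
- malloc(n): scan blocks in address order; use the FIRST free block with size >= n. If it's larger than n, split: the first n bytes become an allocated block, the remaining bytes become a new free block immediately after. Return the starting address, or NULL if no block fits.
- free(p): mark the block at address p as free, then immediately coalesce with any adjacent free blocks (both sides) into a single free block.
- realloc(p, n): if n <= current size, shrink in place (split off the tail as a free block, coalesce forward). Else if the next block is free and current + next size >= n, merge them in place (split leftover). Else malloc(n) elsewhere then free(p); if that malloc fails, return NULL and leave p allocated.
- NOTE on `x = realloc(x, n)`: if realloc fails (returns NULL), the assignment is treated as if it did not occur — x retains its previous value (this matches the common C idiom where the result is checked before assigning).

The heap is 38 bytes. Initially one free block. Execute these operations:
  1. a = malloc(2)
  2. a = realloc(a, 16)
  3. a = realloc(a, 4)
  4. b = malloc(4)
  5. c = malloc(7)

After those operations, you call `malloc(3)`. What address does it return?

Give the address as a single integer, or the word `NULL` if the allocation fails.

Op 1: a = malloc(2) -> a = 0; heap: [0-1 ALLOC][2-37 FREE]
Op 2: a = realloc(a, 16) -> a = 0; heap: [0-15 ALLOC][16-37 FREE]
Op 3: a = realloc(a, 4) -> a = 0; heap: [0-3 ALLOC][4-37 FREE]
Op 4: b = malloc(4) -> b = 4; heap: [0-3 ALLOC][4-7 ALLOC][8-37 FREE]
Op 5: c = malloc(7) -> c = 8; heap: [0-3 ALLOC][4-7 ALLOC][8-14 ALLOC][15-37 FREE]
malloc(3): first-fit scan over [0-3 ALLOC][4-7 ALLOC][8-14 ALLOC][15-37 FREE] -> 15

Answer: 15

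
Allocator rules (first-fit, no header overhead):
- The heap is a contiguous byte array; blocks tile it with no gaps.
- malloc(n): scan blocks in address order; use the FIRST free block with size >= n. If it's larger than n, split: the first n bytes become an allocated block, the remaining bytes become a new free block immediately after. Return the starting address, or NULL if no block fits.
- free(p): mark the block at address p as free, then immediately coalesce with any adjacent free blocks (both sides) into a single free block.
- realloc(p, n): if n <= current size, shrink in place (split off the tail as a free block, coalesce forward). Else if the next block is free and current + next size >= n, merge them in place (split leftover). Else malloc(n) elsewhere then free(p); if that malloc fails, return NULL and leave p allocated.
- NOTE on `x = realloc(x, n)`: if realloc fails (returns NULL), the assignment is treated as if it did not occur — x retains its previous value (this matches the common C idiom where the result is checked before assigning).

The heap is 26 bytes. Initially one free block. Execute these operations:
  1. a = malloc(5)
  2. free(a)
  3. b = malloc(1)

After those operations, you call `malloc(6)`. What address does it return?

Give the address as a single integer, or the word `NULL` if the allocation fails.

Op 1: a = malloc(5) -> a = 0; heap: [0-4 ALLOC][5-25 FREE]
Op 2: free(a) -> (freed a); heap: [0-25 FREE]
Op 3: b = malloc(1) -> b = 0; heap: [0-0 ALLOC][1-25 FREE]
malloc(6): first-fit scan over [0-0 ALLOC][1-25 FREE] -> 1

Answer: 1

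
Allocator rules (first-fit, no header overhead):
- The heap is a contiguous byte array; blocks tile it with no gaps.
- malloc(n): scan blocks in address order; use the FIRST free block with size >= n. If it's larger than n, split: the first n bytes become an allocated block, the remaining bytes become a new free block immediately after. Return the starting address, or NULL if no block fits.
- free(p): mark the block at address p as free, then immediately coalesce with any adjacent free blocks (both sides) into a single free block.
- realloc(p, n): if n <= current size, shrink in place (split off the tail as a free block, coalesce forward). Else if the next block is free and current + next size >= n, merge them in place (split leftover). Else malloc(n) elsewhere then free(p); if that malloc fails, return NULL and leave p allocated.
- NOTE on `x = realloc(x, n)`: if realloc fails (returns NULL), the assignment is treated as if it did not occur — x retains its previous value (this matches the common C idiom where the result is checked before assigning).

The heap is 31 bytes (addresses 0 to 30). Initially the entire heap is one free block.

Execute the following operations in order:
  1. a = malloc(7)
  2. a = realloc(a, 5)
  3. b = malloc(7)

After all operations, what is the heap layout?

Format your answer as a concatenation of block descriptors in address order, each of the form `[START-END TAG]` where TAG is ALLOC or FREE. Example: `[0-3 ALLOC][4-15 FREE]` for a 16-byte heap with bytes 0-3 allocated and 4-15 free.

Op 1: a = malloc(7) -> a = 0; heap: [0-6 ALLOC][7-30 FREE]
Op 2: a = realloc(a, 5) -> a = 0; heap: [0-4 ALLOC][5-30 FREE]
Op 3: b = malloc(7) -> b = 5; heap: [0-4 ALLOC][5-11 ALLOC][12-30 FREE]

Answer: [0-4 ALLOC][5-11 ALLOC][12-30 FREE]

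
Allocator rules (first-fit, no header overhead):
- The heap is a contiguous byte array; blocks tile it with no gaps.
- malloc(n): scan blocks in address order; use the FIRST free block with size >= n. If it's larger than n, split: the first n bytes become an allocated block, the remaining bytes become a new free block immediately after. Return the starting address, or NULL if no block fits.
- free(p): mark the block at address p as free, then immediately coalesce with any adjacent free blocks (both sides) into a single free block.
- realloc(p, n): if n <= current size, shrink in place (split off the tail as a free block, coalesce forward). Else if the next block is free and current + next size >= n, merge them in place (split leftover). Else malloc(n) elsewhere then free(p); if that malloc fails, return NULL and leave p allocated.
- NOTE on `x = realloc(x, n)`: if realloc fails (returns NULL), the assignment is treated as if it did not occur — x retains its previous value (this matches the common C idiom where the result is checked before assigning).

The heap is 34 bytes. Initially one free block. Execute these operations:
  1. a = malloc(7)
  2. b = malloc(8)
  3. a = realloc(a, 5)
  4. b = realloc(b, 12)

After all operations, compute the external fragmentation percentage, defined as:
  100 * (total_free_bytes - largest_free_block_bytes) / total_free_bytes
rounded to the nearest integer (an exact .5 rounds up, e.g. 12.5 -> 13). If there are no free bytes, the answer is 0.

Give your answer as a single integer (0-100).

Answer: 12

Derivation:
Op 1: a = malloc(7) -> a = 0; heap: [0-6 ALLOC][7-33 FREE]
Op 2: b = malloc(8) -> b = 7; heap: [0-6 ALLOC][7-14 ALLOC][15-33 FREE]
Op 3: a = realloc(a, 5) -> a = 0; heap: [0-4 ALLOC][5-6 FREE][7-14 ALLOC][15-33 FREE]
Op 4: b = realloc(b, 12) -> b = 7; heap: [0-4 ALLOC][5-6 FREE][7-18 ALLOC][19-33 FREE]
Free blocks: [2 15] total_free=17 largest=15 -> 100*(17-15)/17 = 200/17 ≈ 11.765 -> rounds to 12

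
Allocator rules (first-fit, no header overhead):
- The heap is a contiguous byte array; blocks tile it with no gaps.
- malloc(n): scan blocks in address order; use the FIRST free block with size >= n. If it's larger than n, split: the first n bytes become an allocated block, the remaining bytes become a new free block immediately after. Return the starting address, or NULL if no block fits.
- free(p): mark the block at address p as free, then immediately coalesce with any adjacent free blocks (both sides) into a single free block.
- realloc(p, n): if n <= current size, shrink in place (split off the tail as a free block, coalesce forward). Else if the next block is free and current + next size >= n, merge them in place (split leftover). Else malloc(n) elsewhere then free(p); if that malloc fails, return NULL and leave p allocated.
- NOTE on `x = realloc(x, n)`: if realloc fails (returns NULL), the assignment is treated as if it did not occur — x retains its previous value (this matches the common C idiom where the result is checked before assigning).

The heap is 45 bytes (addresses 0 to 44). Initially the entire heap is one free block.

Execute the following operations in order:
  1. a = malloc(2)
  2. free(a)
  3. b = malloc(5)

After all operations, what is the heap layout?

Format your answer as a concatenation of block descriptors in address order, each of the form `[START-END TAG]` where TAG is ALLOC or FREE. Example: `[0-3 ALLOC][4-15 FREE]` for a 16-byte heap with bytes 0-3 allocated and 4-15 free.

Answer: [0-4 ALLOC][5-44 FREE]

Derivation:
Op 1: a = malloc(2) -> a = 0; heap: [0-1 ALLOC][2-44 FREE]
Op 2: free(a) -> (freed a); heap: [0-44 FREE]
Op 3: b = malloc(5) -> b = 0; heap: [0-4 ALLOC][5-44 FREE]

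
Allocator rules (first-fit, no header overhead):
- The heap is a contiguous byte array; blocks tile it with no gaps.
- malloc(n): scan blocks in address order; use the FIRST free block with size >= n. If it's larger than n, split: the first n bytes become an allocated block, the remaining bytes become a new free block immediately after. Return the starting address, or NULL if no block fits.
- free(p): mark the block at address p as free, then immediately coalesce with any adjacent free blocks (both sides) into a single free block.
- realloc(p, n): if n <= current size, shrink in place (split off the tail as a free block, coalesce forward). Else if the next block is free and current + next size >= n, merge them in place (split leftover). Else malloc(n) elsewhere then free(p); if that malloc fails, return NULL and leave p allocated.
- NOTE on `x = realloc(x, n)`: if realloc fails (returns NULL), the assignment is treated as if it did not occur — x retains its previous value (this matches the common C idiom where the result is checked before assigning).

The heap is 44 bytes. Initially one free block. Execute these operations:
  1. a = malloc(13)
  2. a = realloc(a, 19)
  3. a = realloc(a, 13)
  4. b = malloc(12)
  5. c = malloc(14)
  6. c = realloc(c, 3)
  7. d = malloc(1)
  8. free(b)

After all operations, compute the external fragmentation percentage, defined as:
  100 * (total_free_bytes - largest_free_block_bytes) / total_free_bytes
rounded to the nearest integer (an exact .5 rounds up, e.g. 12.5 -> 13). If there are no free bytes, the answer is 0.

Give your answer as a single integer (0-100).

Op 1: a = malloc(13) -> a = 0; heap: [0-12 ALLOC][13-43 FREE]
Op 2: a = realloc(a, 19) -> a = 0; heap: [0-18 ALLOC][19-43 FREE]
Op 3: a = realloc(a, 13) -> a = 0; heap: [0-12 ALLOC][13-43 FREE]
Op 4: b = malloc(12) -> b = 13; heap: [0-12 ALLOC][13-24 ALLOC][25-43 FREE]
Op 5: c = malloc(14) -> c = 25; heap: [0-12 ALLOC][13-24 ALLOC][25-38 ALLOC][39-43 FREE]
Op 6: c = realloc(c, 3) -> c = 25; heap: [0-12 ALLOC][13-24 ALLOC][25-27 ALLOC][28-43 FREE]
Op 7: d = malloc(1) -> d = 28; heap: [0-12 ALLOC][13-24 ALLOC][25-27 ALLOC][28-28 ALLOC][29-43 FREE]
Op 8: free(b) -> (freed b); heap: [0-12 ALLOC][13-24 FREE][25-27 ALLOC][28-28 ALLOC][29-43 FREE]
Free blocks: [12 15] total_free=27 largest=15 -> 100*(27-15)/27 = 1200/27 ≈ 44.444 -> rounds to 44

Answer: 44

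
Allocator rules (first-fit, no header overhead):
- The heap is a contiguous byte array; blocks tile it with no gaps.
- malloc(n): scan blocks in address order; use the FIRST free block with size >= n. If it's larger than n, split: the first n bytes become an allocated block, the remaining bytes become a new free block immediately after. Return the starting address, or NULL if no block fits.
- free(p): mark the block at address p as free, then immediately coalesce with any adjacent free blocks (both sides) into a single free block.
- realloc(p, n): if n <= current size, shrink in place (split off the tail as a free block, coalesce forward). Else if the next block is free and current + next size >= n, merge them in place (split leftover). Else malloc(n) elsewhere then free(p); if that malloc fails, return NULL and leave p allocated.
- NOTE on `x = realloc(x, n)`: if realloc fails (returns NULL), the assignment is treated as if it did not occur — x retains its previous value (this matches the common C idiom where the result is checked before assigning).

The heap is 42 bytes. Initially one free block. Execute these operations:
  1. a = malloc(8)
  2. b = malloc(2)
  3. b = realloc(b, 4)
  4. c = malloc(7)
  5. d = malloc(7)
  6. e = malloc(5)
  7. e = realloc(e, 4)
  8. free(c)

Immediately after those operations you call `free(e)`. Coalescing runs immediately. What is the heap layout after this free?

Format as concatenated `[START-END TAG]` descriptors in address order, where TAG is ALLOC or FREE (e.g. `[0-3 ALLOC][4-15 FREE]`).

Op 1: a = malloc(8) -> a = 0; heap: [0-7 ALLOC][8-41 FREE]
Op 2: b = malloc(2) -> b = 8; heap: [0-7 ALLOC][8-9 ALLOC][10-41 FREE]
Op 3: b = realloc(b, 4) -> b = 8; heap: [0-7 ALLOC][8-11 ALLOC][12-41 FREE]
Op 4: c = malloc(7) -> c = 12; heap: [0-7 ALLOC][8-11 ALLOC][12-18 ALLOC][19-41 FREE]
Op 5: d = malloc(7) -> d = 19; heap: [0-7 ALLOC][8-11 ALLOC][12-18 ALLOC][19-25 ALLOC][26-41 FREE]
Op 6: e = malloc(5) -> e = 26; heap: [0-7 ALLOC][8-11 ALLOC][12-18 ALLOC][19-25 ALLOC][26-30 ALLOC][31-41 FREE]
Op 7: e = realloc(e, 4) -> e = 26; heap: [0-7 ALLOC][8-11 ALLOC][12-18 ALLOC][19-25 ALLOC][26-29 ALLOC][30-41 FREE]
Op 8: free(c) -> (freed c); heap: [0-7 ALLOC][8-11 ALLOC][12-18 FREE][19-25 ALLOC][26-29 ALLOC][30-41 FREE]
free(e): e = 26 -> block [26-29 ALLOC]; mark free, coalesce with adjacent free neighbors -> [0-7 ALLOC][8-11 ALLOC][12-18 FREE][19-25 ALLOC][26-41 FREE]

Answer: [0-7 ALLOC][8-11 ALLOC][12-18 FREE][19-25 ALLOC][26-41 FREE]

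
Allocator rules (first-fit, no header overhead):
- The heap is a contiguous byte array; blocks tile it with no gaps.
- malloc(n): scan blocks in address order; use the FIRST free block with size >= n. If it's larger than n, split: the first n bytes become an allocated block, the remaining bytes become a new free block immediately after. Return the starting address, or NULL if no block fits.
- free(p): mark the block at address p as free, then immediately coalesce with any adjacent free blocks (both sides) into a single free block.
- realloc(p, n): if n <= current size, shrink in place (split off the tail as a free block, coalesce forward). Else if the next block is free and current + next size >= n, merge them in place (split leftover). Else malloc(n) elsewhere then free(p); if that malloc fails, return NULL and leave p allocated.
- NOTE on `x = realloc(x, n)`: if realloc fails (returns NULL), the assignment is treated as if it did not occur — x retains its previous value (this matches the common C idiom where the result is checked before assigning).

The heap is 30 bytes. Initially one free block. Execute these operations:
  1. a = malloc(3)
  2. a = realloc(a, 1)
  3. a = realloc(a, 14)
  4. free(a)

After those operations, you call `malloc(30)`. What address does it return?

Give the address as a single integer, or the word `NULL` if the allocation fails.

Op 1: a = malloc(3) -> a = 0; heap: [0-2 ALLOC][3-29 FREE]
Op 2: a = realloc(a, 1) -> a = 0; heap: [0-0 ALLOC][1-29 FREE]
Op 3: a = realloc(a, 14) -> a = 0; heap: [0-13 ALLOC][14-29 FREE]
Op 4: free(a) -> (freed a); heap: [0-29 FREE]
malloc(30): first-fit scan over [0-29 FREE] -> 0

Answer: 0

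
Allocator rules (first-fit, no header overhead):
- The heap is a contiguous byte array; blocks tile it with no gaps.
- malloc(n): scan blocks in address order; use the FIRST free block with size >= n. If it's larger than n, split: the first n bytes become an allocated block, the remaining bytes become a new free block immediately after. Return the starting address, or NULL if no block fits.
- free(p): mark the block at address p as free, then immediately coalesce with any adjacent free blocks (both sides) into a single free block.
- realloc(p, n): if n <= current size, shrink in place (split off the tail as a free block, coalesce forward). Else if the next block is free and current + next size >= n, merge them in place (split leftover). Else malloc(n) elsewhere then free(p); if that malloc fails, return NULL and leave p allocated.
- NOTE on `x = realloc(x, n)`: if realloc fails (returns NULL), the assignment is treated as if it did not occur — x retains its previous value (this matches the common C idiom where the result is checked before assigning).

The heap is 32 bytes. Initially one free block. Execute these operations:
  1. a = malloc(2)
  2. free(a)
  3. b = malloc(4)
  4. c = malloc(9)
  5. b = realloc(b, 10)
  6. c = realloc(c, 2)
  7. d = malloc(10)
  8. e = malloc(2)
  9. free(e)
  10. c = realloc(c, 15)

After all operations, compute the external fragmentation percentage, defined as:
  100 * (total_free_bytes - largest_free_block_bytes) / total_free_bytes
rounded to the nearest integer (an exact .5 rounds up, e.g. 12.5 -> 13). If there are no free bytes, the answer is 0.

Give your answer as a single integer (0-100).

Op 1: a = malloc(2) -> a = 0; heap: [0-1 ALLOC][2-31 FREE]
Op 2: free(a) -> (freed a); heap: [0-31 FREE]
Op 3: b = malloc(4) -> b = 0; heap: [0-3 ALLOC][4-31 FREE]
Op 4: c = malloc(9) -> c = 4; heap: [0-3 ALLOC][4-12 ALLOC][13-31 FREE]
Op 5: b = realloc(b, 10) -> b = 13; heap: [0-3 FREE][4-12 ALLOC][13-22 ALLOC][23-31 FREE]
Op 6: c = realloc(c, 2) -> c = 4; heap: [0-3 FREE][4-5 ALLOC][6-12 FREE][13-22 ALLOC][23-31 FREE]
Op 7: d = malloc(10) -> d = NULL; heap: [0-3 FREE][4-5 ALLOC][6-12 FREE][13-22 ALLOC][23-31 FREE]
Op 8: e = malloc(2) -> e = 0; heap: [0-1 ALLOC][2-3 FREE][4-5 ALLOC][6-12 FREE][13-22 ALLOC][23-31 FREE]
Op 9: free(e) -> (freed e); heap: [0-3 FREE][4-5 ALLOC][6-12 FREE][13-22 ALLOC][23-31 FREE]
Op 10: c = realloc(c, 15) -> NULL (c unchanged); heap: [0-3 FREE][4-5 ALLOC][6-12 FREE][13-22 ALLOC][23-31 FREE]
Free blocks: [4 7 9] total_free=20 largest=9 -> 100*(20-9)/20 = 1100/20 = 55

Answer: 55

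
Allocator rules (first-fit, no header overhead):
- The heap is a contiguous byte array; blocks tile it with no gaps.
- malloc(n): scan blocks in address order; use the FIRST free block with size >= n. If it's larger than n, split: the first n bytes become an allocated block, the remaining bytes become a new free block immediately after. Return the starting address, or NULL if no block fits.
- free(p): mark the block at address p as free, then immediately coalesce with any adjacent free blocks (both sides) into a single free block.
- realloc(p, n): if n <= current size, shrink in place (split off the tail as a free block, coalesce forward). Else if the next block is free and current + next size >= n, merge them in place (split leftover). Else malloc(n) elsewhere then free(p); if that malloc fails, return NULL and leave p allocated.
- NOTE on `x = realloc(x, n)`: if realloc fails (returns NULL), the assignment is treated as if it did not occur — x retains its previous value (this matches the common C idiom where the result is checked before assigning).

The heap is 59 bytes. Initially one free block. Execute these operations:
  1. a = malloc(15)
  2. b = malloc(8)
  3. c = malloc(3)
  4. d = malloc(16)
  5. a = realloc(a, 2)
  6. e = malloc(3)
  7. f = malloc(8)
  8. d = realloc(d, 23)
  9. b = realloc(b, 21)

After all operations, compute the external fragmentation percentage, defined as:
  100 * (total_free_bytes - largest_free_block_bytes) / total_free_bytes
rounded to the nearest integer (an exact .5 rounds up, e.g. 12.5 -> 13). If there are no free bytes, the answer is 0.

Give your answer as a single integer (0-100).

Op 1: a = malloc(15) -> a = 0; heap: [0-14 ALLOC][15-58 FREE]
Op 2: b = malloc(8) -> b = 15; heap: [0-14 ALLOC][15-22 ALLOC][23-58 FREE]
Op 3: c = malloc(3) -> c = 23; heap: [0-14 ALLOC][15-22 ALLOC][23-25 ALLOC][26-58 FREE]
Op 4: d = malloc(16) -> d = 26; heap: [0-14 ALLOC][15-22 ALLOC][23-25 ALLOC][26-41 ALLOC][42-58 FREE]
Op 5: a = realloc(a, 2) -> a = 0; heap: [0-1 ALLOC][2-14 FREE][15-22 ALLOC][23-25 ALLOC][26-41 ALLOC][42-58 FREE]
Op 6: e = malloc(3) -> e = 2; heap: [0-1 ALLOC][2-4 ALLOC][5-14 FREE][15-22 ALLOC][23-25 ALLOC][26-41 ALLOC][42-58 FREE]
Op 7: f = malloc(8) -> f = 5; heap: [0-1 ALLOC][2-4 ALLOC][5-12 ALLOC][13-14 FREE][15-22 ALLOC][23-25 ALLOC][26-41 ALLOC][42-58 FREE]
Op 8: d = realloc(d, 23) -> d = 26; heap: [0-1 ALLOC][2-4 ALLOC][5-12 ALLOC][13-14 FREE][15-22 ALLOC][23-25 ALLOC][26-48 ALLOC][49-58 FREE]
Op 9: b = realloc(b, 21) -> NULL (b unchanged); heap: [0-1 ALLOC][2-4 ALLOC][5-12 ALLOC][13-14 FREE][15-22 ALLOC][23-25 ALLOC][26-48 ALLOC][49-58 FREE]
Free blocks: [2 10] total_free=12 largest=10 -> 100*(12-10)/12 = 200/12 ≈ 16.667 -> rounds to 17

Answer: 17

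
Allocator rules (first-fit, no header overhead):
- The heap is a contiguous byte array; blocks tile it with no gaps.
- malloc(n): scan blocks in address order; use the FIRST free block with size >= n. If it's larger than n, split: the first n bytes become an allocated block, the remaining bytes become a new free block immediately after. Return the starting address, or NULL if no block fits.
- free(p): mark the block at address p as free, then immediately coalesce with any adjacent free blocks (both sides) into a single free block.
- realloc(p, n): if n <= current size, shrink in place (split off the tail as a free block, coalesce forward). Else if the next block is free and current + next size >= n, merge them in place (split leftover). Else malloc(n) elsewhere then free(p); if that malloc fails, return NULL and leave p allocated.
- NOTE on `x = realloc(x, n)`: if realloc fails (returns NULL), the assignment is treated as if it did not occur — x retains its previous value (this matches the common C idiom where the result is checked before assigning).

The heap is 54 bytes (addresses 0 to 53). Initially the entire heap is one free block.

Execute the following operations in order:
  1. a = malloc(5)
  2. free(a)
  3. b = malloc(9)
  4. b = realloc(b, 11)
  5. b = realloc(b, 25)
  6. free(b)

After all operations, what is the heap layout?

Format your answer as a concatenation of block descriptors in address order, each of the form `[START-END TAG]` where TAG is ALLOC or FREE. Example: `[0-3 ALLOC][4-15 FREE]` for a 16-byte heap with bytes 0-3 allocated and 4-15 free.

Answer: [0-53 FREE]

Derivation:
Op 1: a = malloc(5) -> a = 0; heap: [0-4 ALLOC][5-53 FREE]
Op 2: free(a) -> (freed a); heap: [0-53 FREE]
Op 3: b = malloc(9) -> b = 0; heap: [0-8 ALLOC][9-53 FREE]
Op 4: b = realloc(b, 11) -> b = 0; heap: [0-10 ALLOC][11-53 FREE]
Op 5: b = realloc(b, 25) -> b = 0; heap: [0-24 ALLOC][25-53 FREE]
Op 6: free(b) -> (freed b); heap: [0-53 FREE]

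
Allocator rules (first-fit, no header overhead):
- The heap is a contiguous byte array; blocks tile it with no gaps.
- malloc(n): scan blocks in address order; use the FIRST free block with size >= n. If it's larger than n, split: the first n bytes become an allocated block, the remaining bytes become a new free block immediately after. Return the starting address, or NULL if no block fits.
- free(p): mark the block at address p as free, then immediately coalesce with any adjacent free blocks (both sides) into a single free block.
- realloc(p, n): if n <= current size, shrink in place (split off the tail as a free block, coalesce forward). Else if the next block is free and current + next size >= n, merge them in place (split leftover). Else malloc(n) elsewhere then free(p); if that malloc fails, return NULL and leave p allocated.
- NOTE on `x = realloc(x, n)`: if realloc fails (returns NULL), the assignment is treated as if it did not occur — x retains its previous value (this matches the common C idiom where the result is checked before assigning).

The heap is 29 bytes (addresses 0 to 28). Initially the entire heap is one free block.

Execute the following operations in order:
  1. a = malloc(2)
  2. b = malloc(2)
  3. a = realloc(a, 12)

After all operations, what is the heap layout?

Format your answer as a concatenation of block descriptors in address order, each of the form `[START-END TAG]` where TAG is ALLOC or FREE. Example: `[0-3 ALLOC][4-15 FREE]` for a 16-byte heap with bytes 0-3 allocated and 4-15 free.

Answer: [0-1 FREE][2-3 ALLOC][4-15 ALLOC][16-28 FREE]

Derivation:
Op 1: a = malloc(2) -> a = 0; heap: [0-1 ALLOC][2-28 FREE]
Op 2: b = malloc(2) -> b = 2; heap: [0-1 ALLOC][2-3 ALLOC][4-28 FREE]
Op 3: a = realloc(a, 12) -> a = 4; heap: [0-1 FREE][2-3 ALLOC][4-15 ALLOC][16-28 FREE]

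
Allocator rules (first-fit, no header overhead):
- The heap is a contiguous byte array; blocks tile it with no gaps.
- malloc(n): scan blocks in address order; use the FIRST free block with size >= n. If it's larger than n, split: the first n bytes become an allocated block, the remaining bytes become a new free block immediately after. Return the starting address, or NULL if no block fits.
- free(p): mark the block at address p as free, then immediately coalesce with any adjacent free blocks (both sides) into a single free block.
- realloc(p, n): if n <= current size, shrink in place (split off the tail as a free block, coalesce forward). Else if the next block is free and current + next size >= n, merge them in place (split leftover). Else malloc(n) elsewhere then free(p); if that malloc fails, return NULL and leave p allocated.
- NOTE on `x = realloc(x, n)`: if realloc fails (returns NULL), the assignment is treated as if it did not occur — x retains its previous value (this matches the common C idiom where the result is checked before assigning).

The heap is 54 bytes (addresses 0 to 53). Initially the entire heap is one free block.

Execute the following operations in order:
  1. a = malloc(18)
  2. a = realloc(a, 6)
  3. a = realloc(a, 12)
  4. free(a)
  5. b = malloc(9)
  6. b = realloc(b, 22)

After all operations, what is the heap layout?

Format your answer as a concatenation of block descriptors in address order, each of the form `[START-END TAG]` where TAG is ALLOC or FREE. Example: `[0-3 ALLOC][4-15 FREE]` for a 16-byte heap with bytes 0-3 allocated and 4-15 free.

Answer: [0-21 ALLOC][22-53 FREE]

Derivation:
Op 1: a = malloc(18) -> a = 0; heap: [0-17 ALLOC][18-53 FREE]
Op 2: a = realloc(a, 6) -> a = 0; heap: [0-5 ALLOC][6-53 FREE]
Op 3: a = realloc(a, 12) -> a = 0; heap: [0-11 ALLOC][12-53 FREE]
Op 4: free(a) -> (freed a); heap: [0-53 FREE]
Op 5: b = malloc(9) -> b = 0; heap: [0-8 ALLOC][9-53 FREE]
Op 6: b = realloc(b, 22) -> b = 0; heap: [0-21 ALLOC][22-53 FREE]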